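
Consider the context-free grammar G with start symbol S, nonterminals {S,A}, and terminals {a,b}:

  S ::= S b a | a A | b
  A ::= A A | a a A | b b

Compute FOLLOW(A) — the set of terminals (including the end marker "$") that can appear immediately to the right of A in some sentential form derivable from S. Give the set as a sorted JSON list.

Compute FIRST by fixpoint:
iter 1:
  A via A→a a A: +{a}
  A via A→b b: +{b}
  S via S→a A: +{a}
  S via S→b: +{b}
  FIRST[S]={a,b}  FIRST[A]={a,b}
iter 2: done
  FIRST[S]={a,b}  FIRST[A]={a,b}

Compute FOLLOW by fixpoint:
initialize: $ ∈ FOLLOW(S)
pass 1:
  A→A A: FOLLOW(A) ⊇ FIRST(A) = {a,b}; new: +{a,b}
  S→S b a: FOLLOW(S) ⊇ FIRST(b) = {b}; new: +{b}
  S→a A: FOLLOW(A) ⊇ FOLLOW(S) ⊇ {$,b}; new: +{$}
  FOLLOW(S)={$,b}  FOLLOW(A)={$,a,b}
pass 2: (stable)
  FOLLOW(S)={$,b}  FOLLOW(A)={$,a,b}

FOLLOW(A) = ["$", "a", "b"]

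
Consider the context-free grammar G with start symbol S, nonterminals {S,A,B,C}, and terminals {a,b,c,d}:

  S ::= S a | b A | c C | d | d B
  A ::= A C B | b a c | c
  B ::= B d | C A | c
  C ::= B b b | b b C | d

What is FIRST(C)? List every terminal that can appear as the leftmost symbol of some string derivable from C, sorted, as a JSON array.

FIRST iteration:
[1]
  A via A→b a c: +{b}
  A via A→c: +{c}
  B via B→c: +{c}
  C via C→B b b: +{c}
  C via C→b b C: +{b}
  C via C→d: +{d}
  S via S→b A: +{b}
  S via S→c C: +{c}
  S via S→d: +{d}
  S: {b,c,d}  A: {b,c}  B: {c}  C: {b,c,d}
[2]
  B via B→C A: +{b,d}
  S: {b,c,d}  A: {b,c}  B: {b,c,d}  C: {b,c,d}
[3] (stable)
  S: {b,c,d}  A: {b,c}  B: {b,c,d}  C: {b,c,d}

FIRST(C) = ["b", "c", "d"]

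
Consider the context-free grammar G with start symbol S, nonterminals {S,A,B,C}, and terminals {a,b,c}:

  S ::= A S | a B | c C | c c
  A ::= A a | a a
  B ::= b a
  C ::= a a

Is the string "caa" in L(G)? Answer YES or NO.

CNF form of G:
  S -> A S | T0 B | T2 C | T2 T2
  A -> A T0 | T0 T0
  B -> T1 T0
  C -> T0 T0
  T0 -> a
  T1 -> b
  T2 -> c

CYK table (by increasing span):
  T[0,0] 'c' = {T2}  orig:{}
  T[1,1] 'a' = {T0}  orig:{}
  T[2,2] 'a' = {T0}  orig:{}
  T[0,1] 'ca' = ∅
  T[1,2] 'aa' = {A,C}
  T[0,2] 'caa' = {S}

S ∈ T[0,2] ⇒ YES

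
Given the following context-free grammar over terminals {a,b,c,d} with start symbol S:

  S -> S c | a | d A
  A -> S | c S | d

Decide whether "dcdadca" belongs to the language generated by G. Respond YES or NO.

CNF form of G:
  S -> S T0 | T1 A | a
  A -> S T0 | T0 S | T1 A | a | d
  T0 -> c
  T1 -> d

Fill CYK table bottom-up:
  cell(0,0) d: {A,T1}  orig:{A}
  cell(1,1) c: {T0}  orig:{}
  cell(2,2) d: {A,T1}  orig:{A}
  cell(3,3) a: {A,S}
  cell(4,4) d: {A,T1}  orig:{A}
  cell(5,5) c: {T0}  orig:{}
  cell(6,6) a: {A,S}
  cell(0,1) dc: ∅
  cell(1,2) cd: ∅
  cell(2,3) da: {A,S}
  cell(3,4) ad: ∅
  cell(4,5) dc: ∅
  cell(5,6) ca: {A}
  cell(0,2) dcd: ∅
  cell(1,3) cda: {A}
  cell(2,4) dad: ∅
  cell(3,5) adc: ∅
  cell(4,6) dca: {A,S}
  cell(0,3) dcda: {A,S}
  cell(1,4) cdad: ∅
  cell(2,5) dadc: ∅
  cell(3,6) adca: ∅
  cell(0,4) dcdad: ∅
  cell(1,5) cdadc: ∅
  cell(2,6) dadca: ∅
  cell(0,5) dcdadc: ∅
  cell(1,6) cdadca: ∅
  cell(0,6) dcdadca: ∅

S ∉ T[0,6] ⇒ NO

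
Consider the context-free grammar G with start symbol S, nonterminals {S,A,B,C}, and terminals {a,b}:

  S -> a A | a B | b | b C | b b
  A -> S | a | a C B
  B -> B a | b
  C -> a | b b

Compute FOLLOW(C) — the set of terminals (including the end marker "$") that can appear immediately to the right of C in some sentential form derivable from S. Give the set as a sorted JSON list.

FIRST iteration:
iter 1:
  A via A→a: +{a}
  B via B→b: +{b}
  C via C→a: +{a}
  C via C→b b: +{b}
  S via S→a A: +{a}
  S via S→b: +{b}
  FIRST(S)={a,b}  FIRST(A)={a}  FIRST(B)={b}  FIRST(C)={a,b}
iter 2:
  A via A→S: +{b}
  FIRST(S)={a,b}  FIRST(A)={a,b}  FIRST(B)={b}  FIRST(C)={a,b}
iter 3: (stable)
  FIRST(S)={a,b}  FIRST(A)={a,b}  FIRST(B)={b}  FIRST(C)={a,b}

Compute FOLLOW by fixpoint:
FOLLOW(S) := {$}
[1]
  A→a C B: FOLLOW(C) ⊇ FIRST(B) = {b}; new: +{b}
  B→B a: FOLLOW(B) ⊇ FIRST(a) = {a}; new: +{a}
  S→a A: FOLLOW(A) ⊇ FOLLOW(S) ⊇ {$}; new: +{$}
  S→a B: FOLLOW(B) ⊇ FOLLOW(S) ⊇ {$}; new: +{$}
  S→b C: FOLLOW(C) ⊇ FOLLOW(S) ⊇ {$}; new: +{$}
  FOLLOW(S)={$}  FOLLOW(A)={$}  FOLLOW(B)={$,a}  FOLLOW(C)={$,b}
[2] (stable)
  FOLLOW(S)={$}  FOLLOW(A)={$}  FOLLOW(B)={$,a}  FOLLOW(C)={$,b}

FOLLOW(C) = ["$", "b"]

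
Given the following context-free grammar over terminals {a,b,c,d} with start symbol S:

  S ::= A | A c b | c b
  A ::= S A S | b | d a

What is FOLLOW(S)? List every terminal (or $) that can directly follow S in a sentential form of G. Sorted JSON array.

FIRST iteration:
round 1:
  A via A→b: +{b}
  A via A→d a: +{d}
  S via S→A: +{b,d}
  S via S→c b: +{c}
  FIRST[S]={b,c,d}  FIRST[A]={b,d}
round 2:
  A via A→S A S: +{c}
  FIRST[S]={b,c,d}  FIRST[A]={b,c,d}
round 3: (stable)
  FIRST[S]={b,c,d}  FIRST[A]={b,c,d}

Compute FOLLOW by fixpoint:
initialize: $ ∈ FOLLOW(S)
pass 1:
  A→S A S: FOLLOW(S) ⊇ FIRST(A) = {b,c,d}; new: +{b,c,d}
  A→S A S: FOLLOW(A) ⊇ FIRST(S) = {b,c,d}; new: +{b,c,d}
  S→A: FOLLOW(A) ⊇ FOLLOW(S) ⊇ {$,b,c,d}; new: +{$}
  FOLLOW[S]={$,b,c,d}  FOLLOW[A]={$,b,c,d}
pass 2: (stable)
  FOLLOW[S]={$,b,c,d}  FOLLOW[A]={$,b,c,d}

FOLLOW(S) = ["$", "b", "c", "d"]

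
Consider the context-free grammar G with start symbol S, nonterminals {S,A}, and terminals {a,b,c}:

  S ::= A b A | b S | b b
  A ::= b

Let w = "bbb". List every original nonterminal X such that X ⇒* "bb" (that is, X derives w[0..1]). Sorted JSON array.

CNF form of G:
  S -> A X1 | T0 S | T0 T0
  A -> b
  T0 -> b
  X1 -> T0 A

Fill CYK table bottom-up — only the sub-triangle for w[0..1]:
  cell(0,0) b: {A,T0}  orig:{A}
  cell(1,1) b: {A,T0}  orig:{A}
  cell(0,1) bb: {S,X1}  orig:{S}

Original NTs in T[0,1] deriving "bb": ["S"]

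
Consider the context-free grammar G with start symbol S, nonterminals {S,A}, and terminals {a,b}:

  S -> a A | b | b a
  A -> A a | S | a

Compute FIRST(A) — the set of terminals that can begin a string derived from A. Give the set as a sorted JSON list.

Compute FIRST by fixpoint:
round 1:
  A via A→a: +{a}
  S via S→a A: +{a}
  S via S→b: +{b}
  FIRST[S]={a,b}  FIRST[A]={a}
round 2:
  A via A→S: +{b}
  FIRST[S]={a,b}  FIRST[A]={a,b}
round 3: — fixpoint
  FIRST[S]={a,b}  FIRST[A]={a,b}

FIRST(A) = ["a", "b"]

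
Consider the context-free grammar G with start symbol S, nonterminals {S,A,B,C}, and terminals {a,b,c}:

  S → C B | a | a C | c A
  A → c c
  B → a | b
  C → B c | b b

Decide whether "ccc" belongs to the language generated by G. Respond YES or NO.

CNF form of G:
  S -> C B | T0 A | T2 C | a
  A -> T0 T0
  B -> a | b
  C -> B T0 | T1 T1
  T0 -> c
  T1 -> b
  T2 -> a

Fill CYK table bottom-up:
  T[0,0] 'c' = {T0}  orig:{}
  T[1,1] 'c' = {T0}  orig:{}
  T[2,2] 'c' = {T0}  orig:{}
  T[0,1] 'cc' = {A}
  T[1,2] 'cc' = {A}
  T[0,2] 'ccc' = {S}

S ∈ T[0,2] ⇒ YES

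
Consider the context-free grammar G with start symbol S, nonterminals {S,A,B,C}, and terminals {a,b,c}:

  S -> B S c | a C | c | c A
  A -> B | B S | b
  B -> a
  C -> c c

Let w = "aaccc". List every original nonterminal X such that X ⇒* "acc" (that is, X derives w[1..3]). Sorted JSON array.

CNF form of G:
  S -> B X2 | T0 A | T1 C | c
  A -> B S | a | b
  B -> a
  C -> T0 T0
  T0 -> c
  T1 -> a
  X2 -> S T0

Fill CYK table bottom-up (cells [i..j] with 1 ≤ i ≤ j ≤ 3 only):
  cell(1,1) a: {A,B,T1}  orig:{A,B}
  cell(2,2) c: {S,T0}  orig:{S}
  cell(3,3) c: {S,T0}  orig:{S}
  cell(1,2) ac: {A}
  cell(2,3) cc: {C,X2}  orig:{C}
  cell(1,3) acc: {S}

Original NTs in T[1,3] deriving "acc": ["S"]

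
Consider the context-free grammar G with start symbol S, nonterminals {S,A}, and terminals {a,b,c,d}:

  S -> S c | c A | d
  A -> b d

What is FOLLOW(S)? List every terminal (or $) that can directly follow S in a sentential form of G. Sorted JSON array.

Compute FIRST by fixpoint:
[1]
  A via A→b d: +{b}
  S via S→c A: +{c}
  S via S→d: +{d}
  FIRST(S)={c,d}  FIRST(A)={b}
[2] done
  FIRST(S)={c,d}  FIRST(A)={b}

Compute FOLLOW by fixpoint:
initialize: $ ∈ FOLLOW(S)
pass 1:
  S→S c: FOLLOW(S) ⊇ FIRST(c) = {c}; new: +{c}
  S→c A: FOLLOW(A) ⊇ FOLLOW(S) ⊇ {$,c}; new: +{$,c}
  FOLLOW(S)={$,c}  FOLLOW(A)={$,c}
pass 2: — fixpoint
  FOLLOW(S)={$,c}  FOLLOW(A)={$,c}

FOLLOW(S) = ["$", "c"]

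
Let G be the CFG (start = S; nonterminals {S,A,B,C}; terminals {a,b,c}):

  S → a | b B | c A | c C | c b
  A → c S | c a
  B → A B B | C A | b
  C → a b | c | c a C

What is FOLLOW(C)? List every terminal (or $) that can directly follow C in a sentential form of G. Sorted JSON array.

FIRST sets, iterate to fixpoint:
pass 1:
  A via A→c S: +{c}
  B via B→A B B: +{c}
  B via B→b: +{b}
  C via C→a b: +{a}
  C via C→c: +{c}
  S via S→a: +{a}
  S via S→b B: +{b}
  S via S→c A: +{c}
  FIRST[S]={a,b,c}  FIRST[A]={c}  FIRST[B]={b,c}  FIRST[C]={a,c}
pass 2:
  B via B→C A: +{a}
  FIRST[S]={a,b,c}  FIRST[A]={c}  FIRST[B]={a,b,c}  FIRST[C]={a,c}
pass 3: — fixpoint
  FIRST[S]={a,b,c}  FIRST[A]={c}  FIRST[B]={a,b,c}  FIRST[C]={a,c}

FOLLOW iteration:
initialize: $ ∈ FOLLOW(S)
[1]
  B→A B B: FOLLOW(A) ⊇ FIRST(B) = {a,b,c}; new: +{a,b,c}
  B→A B B: FOLLOW(B) ⊇ FIRST(B) = {a,b,c}; new: +{a,b,c}
  B→C A: FOLLOW(C) ⊇ FIRST(A) = {c}; new: +{c}
  S→b B: FOLLOW(B) ⊇ FOLLOW(S) ⊇ {$}; new: +{$}
  S→c A: FOLLOW(A) ⊇ FOLLOW(S) ⊇ {$}; new: +{$}
  S→c C: FOLLOW(C) ⊇ FOLLOW(S) ⊇ {$}; new: +{$}
  FOLLOW(S)={$}  FOLLOW(A)={$,a,b,c}  FOLLOW(B)={$,a,b,c}  FOLLOW(C)={$,c}
[2]
  A→c S: FOLLOW(S) ⊇ FOLLOW(A) ⊇ {$,a,b,c}; new: +{a,b,c}
  S→c C: FOLLOW(C) ⊇ FOLLOW(S) ⊇ {$,a,b,c}; new: +{a,b}
  FOLLOW(S)={$,a,b,c}  FOLLOW(A)={$,a,b,c}  FOLLOW(B)={$,a,b,c}  FOLLOW(C)={$,a,b,c}
[3] done
  FOLLOW(S)={$,a,b,c}  FOLLOW(A)={$,a,b,c}  FOLLOW(B)={$,a,b,c}  FOLLOW(C)={$,a,b,c}

FOLLOW(C) = ["$", "a", "b", "c"]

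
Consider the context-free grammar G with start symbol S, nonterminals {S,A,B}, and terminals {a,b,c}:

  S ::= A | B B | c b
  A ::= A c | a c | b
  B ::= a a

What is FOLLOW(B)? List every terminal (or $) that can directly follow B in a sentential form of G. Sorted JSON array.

FIRST sets, iterate to fixpoint:
round 1:
  A via A→a c: +{a}
  A via A→b: +{b}
  B via B→a a: +{a}
  S via S→A: +{a,b}
  S via S→c b: +{c}
  S: {a,b,c}  A: {a,b}  B: {a}
round 2: done
  S: {a,b,c}  A: {a,b}  B: {a}

Compute FOLLOW by fixpoint:
initialize: $ ∈ FOLLOW(S)
iter 1:
  A→A c: FOLLOW(A) ⊇ FIRST(c) = {c}; new: +{c}
  S→A: FOLLOW(A) ⊇ FOLLOW(S) ⊇ {$}; new: +{$}
  S→B B: FOLLOW(B) ⊇ FIRST(B) = {a}; new: +{a}
  S→B B: FOLLOW(B) ⊇ FOLLOW(S) ⊇ {$}; new: +{$}
  FOLLOW[S]={$}  FOLLOW[A]={$,c}  FOLLOW[B]={$,a}
iter 2: done
  FOLLOW[S]={$}  FOLLOW[A]={$,c}  FOLLOW[B]={$,a}

FOLLOW(B) = ["$", "a"]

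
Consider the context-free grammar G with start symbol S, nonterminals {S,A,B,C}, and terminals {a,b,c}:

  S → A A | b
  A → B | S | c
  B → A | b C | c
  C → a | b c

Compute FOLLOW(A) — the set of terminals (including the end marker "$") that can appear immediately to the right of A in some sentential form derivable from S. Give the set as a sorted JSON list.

FIRST sets, iterate to fixpoint:
iter 1:
  A via A→c: +{c}
  B via B→A: +{c}
  B via B→b C: +{b}
  C via C→a: +{a}
  C via C→b c: +{b}
  S via S→A A: +{c}
  S via S→b: +{b}
  FIRST(S)={b,c}  FIRST(A)={c}  FIRST(B)={b,c}  FIRST(C)={a,b}
iter 2:
  A via A→B: +{b}
  FIRST(S)={b,c}  FIRST(A)={b,c}  FIRST(B)={b,c}  FIRST(C)={a,b}
iter 3: — fixpoint
  FIRST(S)={b,c}  FIRST(A)={b,c}  FIRST(B)={b,c}  FIRST(C)={a,b}

FOLLOW sets:
seed FOLLOW(S) with $
iter 1:
  S→A A: FOLLOW(A) ⊇ FIRST(A) = {b,c}; new: +{b,c}
  S→A A: FOLLOW(A) ⊇ FOLLOW(S) ⊇ {$}; new: +{$}
  FOLLOW(S)={$}  FOLLOW(A)={$,b,c}  FOLLOW(B)={}  FOLLOW(C)={}
iter 2:
  A→B: FOLLOW(B) ⊇ FOLLOW(A) ⊇ {$,b,c}; new: +{$,b,c}
  A→S: FOLLOW(S) ⊇ FOLLOW(A) ⊇ {$,b,c}; new: +{b,c}
  B→b C: FOLLOW(C) ⊇ FOLLOW(B) ⊇ {$,b,c}; new: +{$,b,c}
  FOLLOW(S)={$,b,c}  FOLLOW(A)={$,b,c}  FOLLOW(B)={$,b,c}  FOLLOW(C)={$,b,c}
iter 3: done
  FOLLOW(S)={$,b,c}  FOLLOW(A)={$,b,c}  FOLLOW(B)={$,b,c}  FOLLOW(C)={$,b,c}

FOLLOW(A) = ["$", "b", "c"]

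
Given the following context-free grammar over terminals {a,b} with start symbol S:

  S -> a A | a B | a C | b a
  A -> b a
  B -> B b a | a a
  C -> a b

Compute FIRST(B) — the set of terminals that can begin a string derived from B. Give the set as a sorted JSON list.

Compute FIRST by fixpoint:
pass 1:
  A via A→b a: +{b}
  B via B→a a: +{a}
  C via C→a b: +{a}
  S via S→a A: +{a}
  S via S→b a: +{b}
  FIRST[S]={a,b}  FIRST[A]={b}  FIRST[B]={a}  FIRST[C]={a}
pass 2: (stable)
  FIRST[S]={a,b}  FIRST[A]={b}  FIRST[B]={a}  FIRST[C]={a}

FIRST(B) = ["a"]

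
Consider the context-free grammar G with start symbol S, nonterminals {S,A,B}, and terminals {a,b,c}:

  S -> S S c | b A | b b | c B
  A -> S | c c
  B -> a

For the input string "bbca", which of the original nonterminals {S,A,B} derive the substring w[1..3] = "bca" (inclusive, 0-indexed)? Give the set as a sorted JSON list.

Convert to CNF:
  S -> S X3 | T0 B | T1 A | T1 T1
  A -> S X2 | T0 B | T0 T0 | T1 A | T1 T1
  B -> a
  T0 -> c
  T1 -> b
  X2 -> S T0
  X3 -> S T0

CYK fill — only the sub-triangle for w[1..3]:
  T[1,1] 'b' = {T1}  orig:{}
  T[2,2] 'c' = {T0}  orig:{}
  T[3,3] 'a' = {B}
  T[1,2] 'bc' = ∅
  T[2,3] 'ca' = {A,S}
  T[1,3] 'bca' = {A,S}

Original NTs in T[1,3] deriving "bca": ["A", "S"]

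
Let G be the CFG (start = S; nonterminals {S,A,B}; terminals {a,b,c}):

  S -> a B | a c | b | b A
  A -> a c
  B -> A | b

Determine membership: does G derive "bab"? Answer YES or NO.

CNF form of G:
  S -> T0 B | T0 T1 | T2 A | b
  A -> T0 T1
  B -> T0 T1 | b
  T0 -> a
  T1 -> c
  T2 -> b

CYK fill:
  T[0,0] 'b' = {B,S,T2}  orig:{B,S}
  T[1,1] 'a' = {T0}  orig:{}
  T[2,2] 'b' = {B,S,T2}  orig:{B,S}
  T[0,1] 'ba' = ∅
  T[1,2] 'ab' = {S}
  T[0,2] 'bab' = ∅

S ∉ T[0,2] ⇒ NO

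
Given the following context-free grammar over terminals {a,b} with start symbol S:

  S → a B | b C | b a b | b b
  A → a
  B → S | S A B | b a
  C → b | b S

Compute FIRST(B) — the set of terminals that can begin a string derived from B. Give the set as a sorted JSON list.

FIRST sets, iterate to fixpoint:
iter 1:
  A via A→a: +{a}
  B via B→b a: +{b}
  C via C→b: +{b}
  S via S→a B: +{a}
  S via S→b C: +{b}
  S: {a,b}  A: {a}  B: {b}  C: {b}
iter 2:
  B via B→S: +{a}
  S: {a,b}  A: {a}  B: {a,b}  C: {b}
iter 3: (no change)
  S: {a,b}  A: {a}  B: {a,b}  C: {b}

FIRST(B) = ["a", "b"]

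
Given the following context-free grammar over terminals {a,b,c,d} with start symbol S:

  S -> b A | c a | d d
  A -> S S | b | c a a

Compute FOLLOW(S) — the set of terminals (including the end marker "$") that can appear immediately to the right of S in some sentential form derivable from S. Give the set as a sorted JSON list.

FIRST sets, iterate to fixpoint:
[1]
  A via A→b: +{b}
  A via A→c a a: +{c}
  S via S→b A: +{b}
  S via S→c a: +{c}
  S via S→d d: +{d}
  FIRST[S]={b,c,d}  FIRST[A]={b,c}
[2]
  A via A→S S: +{d}
  FIRST[S]={b,c,d}  FIRST[A]={b,c,d}
[3] — fixpoint
  FIRST[S]={b,c,d}  FIRST[A]={b,c,d}

Compute FOLLOW by fixpoint:
FOLLOW(S) := {$}
[1]
  A→S S: FOLLOW(S) ⊇ FIRST(S) = {b,c,d}; new: +{b,c,d}
  S→b A: FOLLOW(A) ⊇ FOLLOW(S) ⊇ {$,b,c,d}; new: +{$,b,c,d}
  FOLLOW(S)={$,b,c,d}  FOLLOW(A)={$,b,c,d}
[2] — fixpoint
  FOLLOW(S)={$,b,c,d}  FOLLOW(A)={$,b,c,d}

FOLLOW(S) = ["$", "b", "c", "d"]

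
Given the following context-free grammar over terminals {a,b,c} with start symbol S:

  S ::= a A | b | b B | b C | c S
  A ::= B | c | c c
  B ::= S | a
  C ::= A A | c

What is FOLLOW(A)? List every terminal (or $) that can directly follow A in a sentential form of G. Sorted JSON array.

Compute FIRST by fixpoint:
iter 1:
  A via A→c: +{c}
  B via B→a: +{a}
  C via C→A A: +{c}
  S via S→a A: +{a}
  S via S→b: +{b}
  S via S→c S: +{c}
  FIRST(S)={a,b,c}  FIRST(A)={c}  FIRST(B)={a}  FIRST(C)={c}
iter 2:
  A via A→B: +{a}
  B via B→S: +{b,c}
  C via C→A A: +{a}
  FIRST(S)={a,b,c}  FIRST(A)={a,c}  FIRST(B)={a,b,c}  FIRST(C)={a,c}
iter 3:
  A via A→B: +{b}
  C via C→A A: +{b}
  FIRST(S)={a,b,c}  FIRST(A)={a,b,c}  FIRST(B)={a,b,c}  FIRST(C)={a,b,c}
iter 4: (stable)
  FIRST(S)={a,b,c}  FIRST(A)={a,b,c}  FIRST(B)={a,b,c}  FIRST(C)={a,b,c}

FOLLOW iteration:
initialize: $ ∈ FOLLOW(S)
iter 1:
  C→A A: FOLLOW(A) ⊇ FIRST(A) = {a,b,c}; new: +{a,b,c}
  S→a A: FOLLOW(A) ⊇ FOLLOW(S) ⊇ {$}; new: +{$}
  S→b B: FOLLOW(B) ⊇ FOLLOW(S) ⊇ {$}; new: +{$}
  S→b C: FOLLOW(C) ⊇ FOLLOW(S) ⊇ {$}; new: +{$}
  FOLLOW(S)={$}  FOLLOW(A)={$,a,b,c}  FOLLOW(B)={$}  FOLLOW(C)={$}
iter 2:
  A→B: FOLLOW(B) ⊇ FOLLOW(A) ⊇ {$,a,b,c}; new: +{a,b,c}
  B→S: FOLLOW(S) ⊇ FOLLOW(B) ⊇ {$,a,b,c}; new: +{a,b,c}
  S→b C: FOLLOW(C) ⊇ FOLLOW(S) ⊇ {$,a,b,c}; new: +{a,b,c}
  FOLLOW(S)={$,a,b,c}  FOLLOW(A)={$,a,b,c}  FOLLOW(B)={$,a,b,c}  FOLLOW(C)={$,a,b,c}
iter 3: — fixpoint
  FOLLOW(S)={$,a,b,c}  FOLLOW(A)={$,a,b,c}  FOLLOW(B)={$,a,b,c}  FOLLOW(C)={$,a,b,c}

FOLLOW(A) = ["$", "a", "b", "c"]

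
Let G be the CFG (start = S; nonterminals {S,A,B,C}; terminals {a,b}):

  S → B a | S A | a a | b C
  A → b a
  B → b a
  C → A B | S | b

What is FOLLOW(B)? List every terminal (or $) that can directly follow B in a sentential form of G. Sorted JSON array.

FIRST iteration:
round 1:
  A via A→b a: +{b}
  B via B→b a: +{b}
  C via C→A B: +{b}
  S via S→B a: +{b}
  S via S→a a: +{a}
  S: {a,b}  A: {b}  B: {b}  C: {b}
round 2:
  C via C→S: +{a}
  S: {a,b}  A: {b}  B: {b}  C: {a,b}
round 3: (no change)
  S: {a,b}  A: {b}  B: {b}  C: {a,b}

FOLLOW iteration:
FOLLOW(S) := {$}
round 1:
  C→A B: FOLLOW(A) ⊇ FIRST(B) = {b}; new: +{b}
  S→B a: FOLLOW(B) ⊇ FIRST(a) = {a}; new: +{a}
  S→S A: FOLLOW(S) ⊇ FIRST(A) = {b}; new: +{b}
  S→S A: FOLLOW(A) ⊇ FOLLOW(S) ⊇ {$,b}; new: +{$}
  S→b C: FOLLOW(C) ⊇ FOLLOW(S) ⊇ {$,b}; new: +{$,b}
  S: {$,b}  A: {$,b}  B: {a}  C: {$,b}
round 2:
  C→A B: FOLLOW(B) ⊇ FOLLOW(C) ⊇ {$,b}; new: +{$,b}
  S: {$,b}  A: {$,b}  B: {$,a,b}  C: {$,b}
round 3: — fixpoint
  S: {$,b}  A: {$,b}  B: {$,a,b}  C: {$,b}

FOLLOW(B) = ["$", "a", "b"]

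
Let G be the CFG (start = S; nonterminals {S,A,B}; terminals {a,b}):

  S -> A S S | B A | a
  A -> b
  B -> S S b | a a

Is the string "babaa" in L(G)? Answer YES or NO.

Convert to CNF:
  S -> A X3 | B A | a
  A -> b
  B -> S X2 | T1 T1
  T0 -> b
  T1 -> a
  X2 -> S T0
  X3 -> S S

Fill CYK table bottom-up:
  cell(0,0) b: {A,T0}  orig:{A}
  cell(1,1) a: {S,T1}  orig:{S}
  cell(2,2) b: {A,T0}  orig:{A}
  cell(3,3) a: {S,T1}  orig:{S}
  cell(4,4) a: {S,T1}  orig:{S}
  cell(0,1) ba: ∅
  cell(1,2) ab: {X2}  orig:{}
  cell(2,3) ba: ∅
  cell(3,4) aa: {B,X3}  orig:{B}
  cell(0,2) bab: ∅
  cell(1,3) aba: ∅
  cell(2,4) baa: {S}
  cell(0,3) baba: ∅
  cell(1,4) abaa: {X3}  orig:{}
  cell(0,4) babaa: {S}

S ∈ T[0,4] ⇒ YES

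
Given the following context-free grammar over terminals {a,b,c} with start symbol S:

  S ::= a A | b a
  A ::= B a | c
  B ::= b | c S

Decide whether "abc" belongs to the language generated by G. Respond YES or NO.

CNF form of G:
  S -> T0 A | T2 T0
  A -> B T0 | c
  B -> T1 S | b
  T0 -> a
  T1 -> c
  T2 -> b

CYK table (by increasing span):
  [0..0]={T0}  "a"  orig:{}
  [1..1]={B,T2}  "b"  orig:{B}
  [2..2]={A,T1}  "c"  orig:{A}
  [0..1]=∅  "ab"
  [1..2]=∅  "bc"
  [0..2]=∅  "abc"

S ∉ T[0,2] ⇒ NO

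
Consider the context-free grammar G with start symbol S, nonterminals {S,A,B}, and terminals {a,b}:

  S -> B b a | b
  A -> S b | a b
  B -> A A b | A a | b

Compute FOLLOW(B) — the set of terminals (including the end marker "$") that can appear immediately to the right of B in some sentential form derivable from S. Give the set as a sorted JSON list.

FIRST iteration:
pass 1:
  A via A→a b: +{a}
  B via B→A A b: +{a}
  B via B→b: +{b}
  S via S→B b a: +{a,b}
  FIRST[S]={a,b}  FIRST[A]={a}  FIRST[B]={a,b}
pass 2:
  A via A→S b: +{b}
  FIRST[S]={a,b}  FIRST[A]={a,b}  FIRST[B]={a,b}
pass 3: (no change)
  FIRST[S]={a,b}  FIRST[A]={a,b}  FIRST[B]={a,b}

FOLLOW sets:
FOLLOW(S) := {$}
[1]
  A→S b: FOLLOW(S) ⊇ FIRST(b) = {b}; new: +{b}
  B→A A b: FOLLOW(A) ⊇ FIRST(A) = {a,b}; new: +{a,b}
  S→B b a: FOLLOW(B) ⊇ FIRST(b) = {b}; new: +{b}
  S: {$,b}  A: {a,b}  B: {b}
[2] (no change)
  S: {$,b}  A: {a,b}  B: {b}

FOLLOW(B) = ["b"]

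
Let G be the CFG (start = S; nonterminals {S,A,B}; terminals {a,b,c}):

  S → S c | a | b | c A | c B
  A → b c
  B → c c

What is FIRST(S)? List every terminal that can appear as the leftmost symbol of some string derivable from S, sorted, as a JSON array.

FIRST iteration:
[1]
  A via A→b c: +{b}
  B via B→c c: +{c}
  S via S→a: +{a}
  S via S→b: +{b}
  S via S→c A: +{c}
  FIRST(S)={a,b,c}  FIRST(A)={b}  FIRST(B)={c}
[2] done
  FIRST(S)={a,b,c}  FIRST(A)={b}  FIRST(B)={c}

FIRST(S) = ["a", "b", "c"]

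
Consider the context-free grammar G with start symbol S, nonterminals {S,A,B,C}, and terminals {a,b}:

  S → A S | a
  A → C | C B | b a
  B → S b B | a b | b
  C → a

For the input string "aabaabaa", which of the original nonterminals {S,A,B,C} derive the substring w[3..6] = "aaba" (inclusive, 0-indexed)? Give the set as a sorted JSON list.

Convert to CNF:
  S -> A S | a
  A -> C B | T0 T1 | a
  B -> S X2 | T1 T0 | b
  C -> a
  T0 -> b
  T1 -> a
  X2 -> T0 B

CYK table (by increasing span), restricted to cells inside w[3..6]:
  [3..3]={A,C,S,T1}  "a"  orig:{A,C,S}
  [4..4]={A,C,S,T1}  "a"  orig:{A,C,S}
  [5..5]={B,T0}  "b"  orig:{B}
  [6..6]={A,C,S,T1}  "a"  orig:{A,C,S}
  [3..4]={S}  "aa"
  [4..5]={A,B}  "ab"
  [5..6]={A}  "ba"
  [3..5]={A}  "aab"
  [4..6]={S}  "aba"
  [3..6]={S}  "aaba"

Original NTs in T[3,6] deriving "aaba": ["S"]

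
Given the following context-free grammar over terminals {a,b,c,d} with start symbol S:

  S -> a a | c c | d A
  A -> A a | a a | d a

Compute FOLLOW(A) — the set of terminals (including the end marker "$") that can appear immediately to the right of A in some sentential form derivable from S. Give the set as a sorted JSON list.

FIRST iteration:
iter 1:
  A via A→a a: +{a}
  A via A→d a: +{d}
  S via S→a a: +{a}
  S via S→c c: +{c}
  S via S→d A: +{d}
  FIRST(S)={a,c,d}  FIRST(A)={a,d}
iter 2: — fixpoint
  FIRST(S)={a,c,d}  FIRST(A)={a,d}

Compute FOLLOW by fixpoint:
FOLLOW(S) := {$}
iter 1:
  A→A a: FOLLOW(A) ⊇ FIRST(a) = {a}; new: +{a}
  S→d A: FOLLOW(A) ⊇ FOLLOW(S) ⊇ {$}; new: +{$}
  FOLLOW[S]={$}  FOLLOW[A]={$,a}
iter 2: (stable)
  FOLLOW[S]={$}  FOLLOW[A]={$,a}

FOLLOW(A) = ["$", "a"]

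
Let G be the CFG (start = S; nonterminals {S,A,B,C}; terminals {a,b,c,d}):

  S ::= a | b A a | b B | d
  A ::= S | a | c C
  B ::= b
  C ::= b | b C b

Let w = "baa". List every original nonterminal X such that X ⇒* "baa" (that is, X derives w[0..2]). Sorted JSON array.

CNF form of G:
  S -> T0 B | T0 X5 | a | d
  A -> T0 B | T0 X3 | T2 C | a | d
  B -> b
  C -> T0 X4 | b
  T0 -> b
  T1 -> a
  T2 -> c
  X3 -> A T1
  X4 -> C T0
  X5 -> A T1

Fill CYK table bottom-up, restricted to cells inside w[0..2]:
  cell(0,0) b: {B,C,T0}  orig:{B,C}
  cell(1,1) a: {A,S,T1}  orig:{A,S}
  cell(2,2) a: {A,S,T1}  orig:{A,S}
  cell(0,1) ba: ∅
  cell(1,2) aa: {X3,X5}  orig:{}
  cell(0,2) baa: {A,S}

Original NTs in T[0,2] deriving "baa": ["A", "S"]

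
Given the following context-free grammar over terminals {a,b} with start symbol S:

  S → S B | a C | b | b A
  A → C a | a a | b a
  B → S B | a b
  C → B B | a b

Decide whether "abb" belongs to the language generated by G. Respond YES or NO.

CNF form of G:
  S -> S B | T0 C | T1 A | b
  A -> C T0 | T0 T0 | T1 T0
  B -> S B | T0 T1
  C -> B B | T0 T1
  T0 -> a
  T1 -> b

CYK table (by increasing span):
  T[0,0] 'a' = {T0}  orig:{}
  T[1,1] 'b' = {S,T1}  orig:{S}
  T[2,2] 'b' = {S,T1}  orig:{S}
  T[0,1] 'ab' = {B,C}
  T[1,2] 'bb' = ∅
  T[0,2] 'abb' = ∅

S ∉ T[0,2] ⇒ NO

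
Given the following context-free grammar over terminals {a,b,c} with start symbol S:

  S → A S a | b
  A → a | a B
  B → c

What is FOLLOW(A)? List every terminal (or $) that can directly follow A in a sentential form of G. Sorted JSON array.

Compute FIRST by fixpoint:
iter 1:
  A via A→a: +{a}
  B via B→c: +{c}
  S via S→A S a: +{a}
  S via S→b: +{b}
  S: {a,b}  A: {a}  B: {c}
iter 2: — fixpoint
  S: {a,b}  A: {a}  B: {c}

FOLLOW iteration:
FOLLOW(S) := {$}
round 1:
  S→A S a: FOLLOW(A) ⊇ FIRST(S) = {a,b}; new: +{a,b}
  S→A S a: FOLLOW(S) ⊇ FIRST(a) = {a}; new: +{a}
  S: {$,a}  A: {a,b}  B: {}
round 2:
  A→a B: FOLLOW(B) ⊇ FOLLOW(A) ⊇ {a,b}; new: +{a,b}
  S: {$,a}  A: {a,b}  B: {a,b}
round 3: — fixpoint
  S: {$,a}  A: {a,b}  B: {a,b}

FOLLOW(A) = ["a", "b"]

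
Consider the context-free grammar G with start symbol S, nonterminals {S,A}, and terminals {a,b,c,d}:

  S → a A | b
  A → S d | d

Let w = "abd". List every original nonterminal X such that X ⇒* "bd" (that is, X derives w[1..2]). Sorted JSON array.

CNF form of G:
  S -> T1 A | b
  A -> S T0 | d
  T0 -> d
  T1 -> a

CYK fill, restricted to cells inside w[1..2]:
  T[1,1] 'b' = {S}
  T[2,2] 'd' = {A,T0}  orig:{A}
  T[1,2] 'bd' = {A}

Original NTs in T[1,2] deriving "bd": ["A"]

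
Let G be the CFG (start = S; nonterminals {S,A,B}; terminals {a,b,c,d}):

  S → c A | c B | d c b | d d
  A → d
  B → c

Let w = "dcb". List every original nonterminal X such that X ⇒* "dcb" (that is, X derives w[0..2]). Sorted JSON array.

CNF form of G:
  S -> T0 A | T0 B | T1 T1 | T1 X3
  A -> d
  B -> c
  T0 -> c
  T1 -> d
  T2 -> b
  X3 -> T0 T2

Fill CYK table bottom-up (cells [i..j] with 0 ≤ i ≤ j ≤ 2 only):
  T[0,0] 'd' = {A,T1}  orig:{A}
  T[1,1] 'c' = {B,T0}  orig:{B}
  T[2,2] 'b' = {T2}  orig:{}
  T[0,1] 'dc' = ∅
  T[1,2] 'cb' = {X3}  orig:{}
  T[0,2] 'dcb' = {S}

Original NTs in T[0,2] deriving "dcb": ["S"]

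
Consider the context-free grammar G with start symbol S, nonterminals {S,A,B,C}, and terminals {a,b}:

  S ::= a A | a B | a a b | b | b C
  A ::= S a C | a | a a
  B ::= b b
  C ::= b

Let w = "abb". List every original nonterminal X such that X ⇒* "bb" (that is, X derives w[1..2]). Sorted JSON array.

Convert to CNF:
  S -> T0 A | T0 B | T0 X3 | T1 C | b
  A -> S X2 | T0 T0 | a
  B -> T1 T1
  C -> b
  T0 -> a
  T1 -> b
  X2 -> T0 C
  X3 -> T0 T1

CYK fill, restricted to cells inside w[1..2]:
  [1..1]={C,S,T1}  "b"  orig:{C,S}
  [2..2]={C,S,T1}  "b"  orig:{C,S}
  [1..2]={B,S}  "bb"

Original NTs in T[1,2] deriving "bb": ["B", "S"]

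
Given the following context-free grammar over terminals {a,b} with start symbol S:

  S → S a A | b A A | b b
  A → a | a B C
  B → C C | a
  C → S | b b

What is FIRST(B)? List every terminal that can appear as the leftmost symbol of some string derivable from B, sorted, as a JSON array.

FIRST iteration:
iter 1:
  A via A→a: +{a}
  B via B→a: +{a}
  C via C→b b: +{b}
  S via S→b A A: +{b}
  FIRST(S)={b}  FIRST(A)={a}  FIRST(B)={a}  FIRST(C)={b}
iter 2:
  B via B→C C: +{b}
  FIRST(S)={b}  FIRST(A)={a}  FIRST(B)={a,b}  FIRST(C)={b}
iter 3: done
  FIRST(S)={b}  FIRST(A)={a}  FIRST(B)={a,b}  FIRST(C)={b}

FIRST(B) = ["a", "b"]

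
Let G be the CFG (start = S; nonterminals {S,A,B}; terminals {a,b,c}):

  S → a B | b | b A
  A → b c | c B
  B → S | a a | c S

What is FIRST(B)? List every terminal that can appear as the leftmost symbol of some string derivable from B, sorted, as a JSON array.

FIRST sets, iterate to fixpoint:
pass 1:
  A via A→b c: +{b}
  A via A→c B: +{c}
  B via B→a a: +{a}
  B via B→c S: +{c}
  S via S→a B: +{a}
  S via S→b: +{b}
  FIRST[S]={a,b}  FIRST[A]={b,c}  FIRST[B]={a,c}
pass 2:
  B via B→S: +{b}
  FIRST[S]={a,b}  FIRST[A]={b,c}  FIRST[B]={a,b,c}
pass 3: done
  FIRST[S]={a,b}  FIRST[A]={b,c}  FIRST[B]={a,b,c}

FIRST(B) = ["a", "b", "c"]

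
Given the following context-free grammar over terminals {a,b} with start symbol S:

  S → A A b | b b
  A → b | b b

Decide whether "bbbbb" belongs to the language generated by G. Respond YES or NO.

Convert to CNF:
  S -> A X1 | T0 T0
  A -> T0 T0 | b
  T0 -> b
  X1 -> A T0

CYK fill:
  [0..0]={A,T0}  "b"  orig:{A}
  [1..1]={A,T0}  "b"  orig:{A}
  [2..2]={A,T0}  "b"  orig:{A}
  [3..3]={A,T0}  "b"  orig:{A}
  [4..4]={A,T0}  "b"  orig:{A}
  [0..1]={A,S,X1}  "bb"  orig:{A,S}
  [1..2]={A,S,X1}  "bb"  orig:{A,S}
  [2..3]={A,S,X1}  "bb"  orig:{A,S}
  [3..4]={A,S,X1}  "bb"  orig:{A,S}
  [0..2]={S,X1}  "bbb"  orig:{S}
  [1..3]={S,X1}  "bbb"  orig:{S}
  [2..4]={S,X1}  "bbb"  orig:{S}
  [0..3]={S}  "bbbb"
  [1..4]={S}  "bbbb"
  [0..4]={S}  "bbbbb"

S ∈ T[0,4] ⇒ YES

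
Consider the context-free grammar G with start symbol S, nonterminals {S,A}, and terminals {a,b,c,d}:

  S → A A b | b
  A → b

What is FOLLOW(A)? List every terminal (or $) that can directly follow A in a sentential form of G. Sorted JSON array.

FIRST iteration:
iter 1:
  A via A→b: +{b}
  S via S→A A b: +{b}
  FIRST(S)={b}  FIRST(A)={b}
iter 2: — fixpoint
  FIRST(S)={b}  FIRST(A)={b}

FOLLOW sets:
seed FOLLOW(S) with $
[1]
  S→A A b: FOLLOW(A) ⊇ FIRST(A) = {b}; new: +{b}
  S: {$}  A: {b}
[2] (stable)
  S: {$}  A: {b}

FOLLOW(A) = ["b"]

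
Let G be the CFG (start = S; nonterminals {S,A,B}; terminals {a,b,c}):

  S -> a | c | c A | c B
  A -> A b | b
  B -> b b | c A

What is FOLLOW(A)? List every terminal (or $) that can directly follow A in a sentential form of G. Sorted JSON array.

Compute FIRST by fixpoint:
[1]
  A via A→b: +{b}
  B via B→b b: +{b}
  B via B→c A: +{c}
  S via S→a: +{a}
  S via S→c: +{c}
  S: {a,c}  A: {b}  B: {b,c}
[2] (stable)
  S: {a,c}  A: {b}  B: {b,c}

Compute FOLLOW by fixpoint:
initialize: $ ∈ FOLLOW(S)
round 1:
  A→A b: FOLLOW(A) ⊇ FIRST(b) = {b}; new: +{b}
  S→c A: FOLLOW(A) ⊇ FOLLOW(S) ⊇ {$}; new: +{$}
  S→c B: FOLLOW(B) ⊇ FOLLOW(S) ⊇ {$}; new: +{$}
  FOLLOW(S)={$}  FOLLOW(A)={$,b}  FOLLOW(B)={$}
round 2: (stable)
  FOLLOW(S)={$}  FOLLOW(A)={$,b}  FOLLOW(B)={$}

FOLLOW(A) = ["$", "b"]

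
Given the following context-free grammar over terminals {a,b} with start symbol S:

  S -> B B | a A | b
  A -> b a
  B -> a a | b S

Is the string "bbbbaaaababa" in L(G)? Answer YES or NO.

Convert to CNF:
  S -> B B | T1 A | b
  A -> T0 T1
  B -> T0 S | T1 T1
  T0 -> b
  T1 -> a

Fill CYK table bottom-up:
  [0..0]={S,T0}  "b"  orig:{S}
  [1..1]={S,T0}  "b"  orig:{S}
  [2..2]={S,T0}  "b"  orig:{S}
  [3..3]={S,T0}  "b"  orig:{S}
  [4..4]={T1}  "a"  orig:{}
  [5..5]={T1}  "a"  orig:{}
  [6..6]={T1}  "a"  orig:{}
  [7..7]={T1}  "a"  orig:{}
  [8..8]={S,T0}  "b"  orig:{S}
  [9..9]={T1}  "a"  orig:{}
  [10..10]={S,T0}  "b"  orig:{S}
  [11..11]={T1}  "a"  orig:{}
  [0..1]={B}  "bb"
  [1..2]={B}  "bb"
  [2..3]={B}  "bb"
  [3..4]={A}  "ba"
  [4..5]={B}  "aa"
  [5..6]={B}  "aa"
  [6..7]={B}  "aa"
  [7..8]=∅  "ab"
  [8..9]={A}  "ba"
  [9..10]=∅  "ab"
  [10..11]={A}  "ba"
  [0..2]=∅  "bbb"
  [1..3]=∅  "bbb"
  [2..4]=∅  "bba"
  [3..5]=∅  "baa"
  [4..6]=∅  "aaa"
  [5..7]=∅  "aaa"
  [6..8]=∅  "aab"
  [7..9]={S}  "aba"
  [8..10]=∅  "bab"
  [9..11]={S}  "aba"
  [0..3]={S}  "bbbb"
  [1..4]=∅  "bbba"
  [2..5]={S}  "bbaa"
  [3..6]=∅  "baaa"
  [4..7]={S}  "aaaa"
  [5..8]=∅  "aaab"
  [6..9]=∅  "aaba"
  [7..10]=∅  "abab"
  [8..11]={B}  "baba"
  [0..4]=∅  "bbbba"
  [1..5]={B}  "bbbaa"
  [2..6]=∅  "bbaaa"
  [3..7]={B}  "baaaa"
  [4..8]=∅  "aaaab"
  [5..9]=∅  "aaaba"
  [6..10]=∅  "aabab"
  [7..11]=∅  "ababa"
  [0..5]=∅  "bbbbaa"
  [1..6]=∅  "bbbaaa"
  [2..7]=∅  "bbaaaa"
  [3..8]=∅  "baaaab"
  [4..9]=∅  "aaaaba"
  [5..10]=∅  "aaabab"
  [6..11]={S}  "aababa"
  [0..6]=∅  "bbbbaaa"
  [1..7]={S}  "bbbaaaa"
  [2..8]=∅  "bbaaaab"
  [3..9]=∅  "baaaaba"
  [4..10]=∅  "aaaabab"
  [5..11]=∅  "aaababa"
  [0..7]={B}  "bbbbaaaa"
  [1..8]=∅  "bbbaaaab"
  [2..9]=∅  "bbaaaaba"
  [3..10]=∅  "baaaabab"
  [4..11]=∅  "aaaababa"
  [0..8]=∅  "bbbbaaaab"
  [1..9]=∅  "bbbaaaaba"
  [2..10]=∅  "bbaaaabab"
  [3..11]={S}  "baaaababa"
  [0..9]=∅  "bbbbaaaaba"
  [1..10]=∅  "bbbaaaabab"
  [2..11]={B}  "bbaaaababa"
  [0..10]=∅  "bbbbaaaabab"
  [1..11]=∅  "bbbaaaababa"
  [0..11]={S}  "bbbbaaaababa"

S ∈ T[0,11] ⇒ YES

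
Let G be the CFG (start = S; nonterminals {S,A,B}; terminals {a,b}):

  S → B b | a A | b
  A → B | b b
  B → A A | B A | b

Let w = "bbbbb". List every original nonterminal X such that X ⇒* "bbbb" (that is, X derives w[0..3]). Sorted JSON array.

CNF form of G:
  S -> B T0 | T1 A | b
  A -> A A | B A | T0 T0 | b
  B -> A A | B A | b
  T0 -> b
  T1 -> a

CYK fill (cells [i..j] with 0 ≤ i ≤ j ≤ 3 only):
  cell(0,0) b: {A,B,S,T0}  orig:{A,B,S}
  cell(1,1) b: {A,B,S,T0}  orig:{A,B,S}
  cell(2,2) b: {A,B,S,T0}  orig:{A,B,S}
  cell(3,3) b: {A,B,S,T0}  orig:{A,B,S}
  cell(0,1) bb: {A,B,S}
  cell(1,2) bb: {A,B,S}
  cell(2,3) bb: {A,B,S}
  cell(0,2) bbb: {A,B,S}
  cell(1,3) bbb: {A,B,S}
  cell(0,3) bbbb: {A,B,S}

Original NTs in T[0,3] deriving "bbbb": ["A", "B", "S"]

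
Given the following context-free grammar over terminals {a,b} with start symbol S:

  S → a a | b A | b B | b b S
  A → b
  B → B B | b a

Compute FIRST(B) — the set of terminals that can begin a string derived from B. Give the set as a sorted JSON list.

FIRST iteration:
round 1:
  A via A→b: +{b}
  B via B→b a: +{b}
  S via S→a a: +{a}
  S via S→b A: +{b}
  S: {a,b}  A: {b}  B: {b}
round 2: (stable)
  S: {a,b}  A: {b}  B: {b}

FIRST(B) = ["b"]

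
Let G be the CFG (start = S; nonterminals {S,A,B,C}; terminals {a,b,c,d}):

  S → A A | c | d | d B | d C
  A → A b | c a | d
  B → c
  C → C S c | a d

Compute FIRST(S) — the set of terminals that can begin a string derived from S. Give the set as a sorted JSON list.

FIRST sets, iterate to fixpoint:
pass 1:
  A via A→c a: +{c}
  A via A→d: +{d}
  B via B→c: +{c}
  C via C→a d: +{a}
  S via S→A A: +{c,d}
  FIRST[S]={c,d}  FIRST[A]={c,d}  FIRST[B]={c}  FIRST[C]={a}
pass 2: (no change)
  FIRST[S]={c,d}  FIRST[A]={c,d}  FIRST[B]={c}  FIRST[C]={a}

FIRST(S) = ["c", "d"]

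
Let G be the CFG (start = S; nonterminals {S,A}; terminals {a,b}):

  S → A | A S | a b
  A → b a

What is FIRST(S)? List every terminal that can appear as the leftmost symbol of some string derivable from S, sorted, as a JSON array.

FIRST sets, iterate to fixpoint:
iter 1:
  A via A→b a: +{b}
  S via S→A: +{b}
  S via S→a b: +{a}
  FIRST(S)={a,b}  FIRST(A)={b}
iter 2: (no change)
  FIRST(S)={a,b}  FIRST(A)={b}

FIRST(S) = ["a", "b"]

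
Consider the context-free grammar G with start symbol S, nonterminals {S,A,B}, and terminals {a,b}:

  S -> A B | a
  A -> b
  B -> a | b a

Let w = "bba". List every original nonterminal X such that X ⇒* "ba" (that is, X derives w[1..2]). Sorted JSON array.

Convert to CNF:
  S -> A B | a
  A -> b
  B -> T0 T1 | a
  T0 -> b
  T1 -> a

CYK fill — only the sub-triangle for w[1..2]:
  [1..1]={A,T0}  "b"  orig:{A}
  [2..2]={B,S,T1}  "a"  orig:{B,S}
  [1..2]={B,S}  "ba"

Original NTs in T[1,2] deriving "ba": ["B", "S"]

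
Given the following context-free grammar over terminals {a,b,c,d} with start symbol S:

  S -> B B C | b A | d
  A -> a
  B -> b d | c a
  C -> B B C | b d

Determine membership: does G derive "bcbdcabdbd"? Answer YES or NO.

CNF form of G:
  S -> B X5 | T0 A | d
  A -> a
  B -> T0 T1 | T2 T3
  C -> B X4 | T0 T1
  T0 -> b
  T1 -> d
  T2 -> c
  T3 -> a
  X4 -> B C
  X5 -> B C

CYK table (by increasing span):
  cell(0,0) b: {T0}  orig:{}
  cell(1,1) c: {T2}  orig:{}
  cell(2,2) b: {T0}  orig:{}
  cell(3,3) d: {S,T1}  orig:{S}
  cell(4,4) c: {T2}  orig:{}
  cell(5,5) a: {A,T3}  orig:{A}
  cell(6,6) b: {T0}  orig:{}
  cell(7,7) d: {S,T1}  orig:{S}
  cell(8,8) b: {T0}  orig:{}
  cell(9,9) d: {S,T1}  orig:{S}
  cell(0,1) bc: ∅
  cell(1,2) cb: ∅
  cell(2,3) bd: {B,C}
  cell(3,4) dc: ∅
  cell(4,5) ca: {B}
  cell(5,6) ab: ∅
  cell(6,7) bd: {B,C}
  cell(7,8) db: ∅
  cell(8,9) bd: {B,C}
  cell(0,2) bcb: ∅
  cell(1,3) cbd: ∅
  cell(2,4) bdc: ∅
  cell(3,5) dca: ∅
  cell(4,6) cab: ∅
  cell(5,7) abd: ∅
  cell(6,8) bdb: ∅
  cell(7,9) dbd: ∅
  cell(0,3) bcbd: ∅
  cell(1,4) cbdc: ∅
  cell(2,5) bdca: ∅
  cell(3,6) dcab: ∅
  cell(4,7) cabd: {X4,X5}  orig:{}
  cell(5,8) abdb: ∅
  cell(6,9) bdbd: {X4,X5}  orig:{}
  cell(0,4) bcbdc: ∅
  cell(1,5) cbdca: ∅
  cell(2,6) bdcab: ∅
  cell(3,7) dcabd: ∅
  cell(4,8) cabdb: ∅
  cell(5,9) abdbd: ∅
  cell(0,5) bcbdca: ∅
  cell(1,6) cbdcab: ∅
  cell(2,7) bdcabd: {C,S}
  cell(3,8) dcabdb: ∅
  cell(4,9) cabdbd: {C,S}
  cell(0,6) bcbdcab: ∅
  cell(1,7) cbdcabd: ∅
  cell(2,8) bdcabdb: ∅
  cell(3,9) dcabdbd: ∅
  cell(0,7) bcbdcabd: ∅
  cell(1,8) cbdcabdb: ∅
  cell(2,9) bdcabdbd: {X4,X5}  orig:{}
  cell(0,8) bcbdcabdb: ∅
  cell(1,9) cbdcabdbd: ∅
  cell(0,9) bcbdcabdbd: ∅

S ∉ T[0,9] ⇒ NO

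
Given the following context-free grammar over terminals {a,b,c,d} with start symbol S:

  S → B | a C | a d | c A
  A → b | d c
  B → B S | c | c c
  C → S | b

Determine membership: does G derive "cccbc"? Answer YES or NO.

Convert to CNF:
  S -> B S | T1 A | T1 T1 | T2 C | T2 T0 | c
  A -> T0 T1 | b
  B -> B S | T1 T1 | c
  C -> B S | T1 A | T1 T1 | T2 C | T2 T0 | b | c
  T0 -> d
  T1 -> c
  T2 -> a

Fill CYK table bottom-up:
  [0..0]={B,C,S,T1}  "c"  orig:{B,C,S}
  [1..1]={B,C,S,T1}  "c"  orig:{B,C,S}
  [2..2]={B,C,S,T1}  "c"  orig:{B,C,S}
  [3..3]={A,C}  "b"
  [4..4]={B,C,S,T1}  "c"  orig:{B,C,S}
  [0..1]={B,C,S}  "cc"
  [1..2]={B,C,S}  "cc"
  [2..3]={C,S}  "cb"
  [3..4]=∅  "bc"
  [0..2]={B,C,S}  "ccc"
  [1..3]={B,C,S}  "ccb"
  [2..4]=∅  "cbc"
  [0..3]={B,C,S}  "cccb"
  [1..4]={B,C,S}  "ccbc"
  [0..4]={B,C,S}  "cccbc"

S ∈ T[0,4] ⇒ YES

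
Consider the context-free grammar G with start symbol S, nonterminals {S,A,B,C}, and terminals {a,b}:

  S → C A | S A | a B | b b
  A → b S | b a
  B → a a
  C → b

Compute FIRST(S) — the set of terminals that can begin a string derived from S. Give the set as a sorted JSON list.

FIRST iteration:
round 1:
  A via A→b S: +{b}
  B via B→a a: +{a}
  C via C→b: +{b}
  S via S→C A: +{b}
  S via S→a B: +{a}
  FIRST(S)={a,b}  FIRST(A)={b}  FIRST(B)={a}  FIRST(C)={b}
round 2: — fixpoint
  FIRST(S)={a,b}  FIRST(A)={b}  FIRST(B)={a}  FIRST(C)={b}

FIRST(S) = ["a", "b"]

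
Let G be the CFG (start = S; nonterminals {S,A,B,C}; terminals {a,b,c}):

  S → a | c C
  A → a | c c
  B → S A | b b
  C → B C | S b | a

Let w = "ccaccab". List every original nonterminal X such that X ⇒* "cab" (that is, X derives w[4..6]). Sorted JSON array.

Convert to CNF:
  S -> T0 C | a
  A -> T0 T0 | a
  B -> S A | T1 T1
  C -> B C | S T1 | a
  T0 -> c
  T1 -> b

CYK table (by increasing span), restricted to cells inside w[4..6]:
  [4..4]={T0}  "c"  orig:{}
  [5..5]={A,C,S}  "a"
  [6..6]={T1}  "b"  orig:{}
  [4..5]={S}  "ca"
  [5..6]={C}  "ab"
  [4..6]={C,S}  "cab"

Original NTs in T[4,6] deriving "cab": ["C", "S"]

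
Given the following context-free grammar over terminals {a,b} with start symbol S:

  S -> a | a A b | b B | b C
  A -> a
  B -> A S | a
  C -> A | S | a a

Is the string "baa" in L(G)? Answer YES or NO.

CNF form of G:
  S -> T0 X3 | T1 B | T1 C | a
  A -> a
  B -> A S | a
  C -> T0 T0 | T0 X2 | T1 B | T1 C | a
  T0 -> a
  T1 -> b
  X2 -> A T1
  X3 -> A T1

CYK table (by increasing span):
  T[0,0] 'b' = {T1}  orig:{}
  T[1,1] 'a' = {A,B,C,S,T0}  orig:{A,B,C,S}
  T[2,2] 'a' = {A,B,C,S,T0}  orig:{A,B,C,S}
  T[0,1] 'ba' = {C,S}
  T[1,2] 'aa' = {B,C}
  T[0,2] 'baa' = {C,S}

S ∈ T[0,2] ⇒ YES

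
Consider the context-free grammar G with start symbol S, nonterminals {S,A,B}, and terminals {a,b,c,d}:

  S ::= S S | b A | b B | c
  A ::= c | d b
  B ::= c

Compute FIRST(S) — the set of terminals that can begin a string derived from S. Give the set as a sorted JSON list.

Compute FIRST by fixpoint:
iter 1:
  A via A→c: +{c}
  A via A→d b: +{d}
  B via B→c: +{c}
  S via S→b A: +{b}
  S via S→c: +{c}
  FIRST[S]={b,c}  FIRST[A]={c,d}  FIRST[B]={c}
iter 2: — fixpoint
  FIRST[S]={b,c}  FIRST[A]={c,d}  FIRST[B]={c}

FIRST(S) = ["b", "c"]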